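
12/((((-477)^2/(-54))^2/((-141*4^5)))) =-770048/7890481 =-0.10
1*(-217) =-217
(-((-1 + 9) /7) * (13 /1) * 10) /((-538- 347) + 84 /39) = 13520 /80339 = 0.17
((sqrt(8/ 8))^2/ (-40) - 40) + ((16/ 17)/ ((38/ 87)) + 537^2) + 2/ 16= 931309953/ 3230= 288331.25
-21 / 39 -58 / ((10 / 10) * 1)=-761 / 13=-58.54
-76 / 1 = -76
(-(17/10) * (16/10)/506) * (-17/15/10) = 289/474375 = 0.00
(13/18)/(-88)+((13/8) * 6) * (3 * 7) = 324311/1584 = 204.74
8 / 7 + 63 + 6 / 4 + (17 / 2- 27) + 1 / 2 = 667 / 14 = 47.64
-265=-265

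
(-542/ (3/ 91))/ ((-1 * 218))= 24661/ 327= 75.42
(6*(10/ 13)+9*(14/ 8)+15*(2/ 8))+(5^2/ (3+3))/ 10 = 3827/ 156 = 24.53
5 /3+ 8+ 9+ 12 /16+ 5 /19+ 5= 5627 /228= 24.68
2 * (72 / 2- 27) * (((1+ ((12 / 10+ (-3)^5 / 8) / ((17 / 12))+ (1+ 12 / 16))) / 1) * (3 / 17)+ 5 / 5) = -111789 / 2890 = -38.68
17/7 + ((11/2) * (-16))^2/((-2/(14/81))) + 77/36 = -664.67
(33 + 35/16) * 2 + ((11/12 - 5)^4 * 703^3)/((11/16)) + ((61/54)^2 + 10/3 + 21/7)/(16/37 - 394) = 131245322955676631651/934181424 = 140492327918.18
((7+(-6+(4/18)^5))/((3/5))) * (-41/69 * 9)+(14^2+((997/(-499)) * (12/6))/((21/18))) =183.66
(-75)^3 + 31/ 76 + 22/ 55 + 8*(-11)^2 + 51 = -159924973/ 380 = -420855.19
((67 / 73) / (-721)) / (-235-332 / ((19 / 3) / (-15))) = -1273 / 551330675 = -0.00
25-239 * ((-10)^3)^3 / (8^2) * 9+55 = 33609375080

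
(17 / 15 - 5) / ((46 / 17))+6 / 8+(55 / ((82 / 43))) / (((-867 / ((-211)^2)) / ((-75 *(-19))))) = -34509518181263 / 16351620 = -2110464.78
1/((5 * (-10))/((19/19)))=-1/50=-0.02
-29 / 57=-0.51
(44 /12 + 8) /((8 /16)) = 70 /3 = 23.33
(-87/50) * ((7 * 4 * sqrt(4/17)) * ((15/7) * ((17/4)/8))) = -261 * sqrt(17)/40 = -26.90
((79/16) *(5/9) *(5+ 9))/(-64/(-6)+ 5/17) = 47005/13416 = 3.50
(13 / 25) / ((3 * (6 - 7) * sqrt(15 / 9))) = -13 * sqrt(15) / 375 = -0.13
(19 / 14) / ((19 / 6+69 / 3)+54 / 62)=1767 / 35203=0.05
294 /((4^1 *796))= 147 /1592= 0.09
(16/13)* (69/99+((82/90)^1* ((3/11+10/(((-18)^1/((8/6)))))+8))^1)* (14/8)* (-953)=-2695937888/173745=-15516.64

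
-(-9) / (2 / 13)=117 / 2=58.50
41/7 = 5.86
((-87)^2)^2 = 57289761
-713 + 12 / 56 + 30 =-9559 / 14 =-682.79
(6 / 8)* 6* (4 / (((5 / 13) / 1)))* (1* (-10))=-468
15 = 15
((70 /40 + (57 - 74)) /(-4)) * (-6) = -183 /8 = -22.88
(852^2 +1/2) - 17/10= 3629514/5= 725902.80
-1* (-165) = 165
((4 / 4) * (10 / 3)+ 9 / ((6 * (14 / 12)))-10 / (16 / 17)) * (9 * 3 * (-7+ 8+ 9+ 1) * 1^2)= -99891 / 56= -1783.77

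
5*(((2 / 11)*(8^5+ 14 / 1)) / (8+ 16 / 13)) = 213083 / 66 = 3228.53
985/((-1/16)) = -15760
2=2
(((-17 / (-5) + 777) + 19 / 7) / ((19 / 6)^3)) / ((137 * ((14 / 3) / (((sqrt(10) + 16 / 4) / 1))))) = 8880516 * sqrt(10) / 230222335 + 35522064 / 230222335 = 0.28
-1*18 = -18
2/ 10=0.20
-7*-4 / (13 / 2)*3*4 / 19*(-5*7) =-23520 / 247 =-95.22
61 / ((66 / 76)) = 2318 / 33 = 70.24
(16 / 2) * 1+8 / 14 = 60 / 7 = 8.57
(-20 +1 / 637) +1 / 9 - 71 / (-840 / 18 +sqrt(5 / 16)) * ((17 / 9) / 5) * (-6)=-41949738746 / 1797610815 - 28968 * sqrt(5) / 1567775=-23.38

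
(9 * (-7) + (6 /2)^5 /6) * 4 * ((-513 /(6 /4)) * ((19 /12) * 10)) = 487350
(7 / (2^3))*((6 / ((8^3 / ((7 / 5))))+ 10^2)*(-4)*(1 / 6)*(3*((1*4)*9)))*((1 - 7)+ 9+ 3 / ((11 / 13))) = -72587907 / 1760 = -41243.13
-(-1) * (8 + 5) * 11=143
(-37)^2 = 1369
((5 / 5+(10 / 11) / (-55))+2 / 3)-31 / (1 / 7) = -78172 / 363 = -215.35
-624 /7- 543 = -4425 /7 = -632.14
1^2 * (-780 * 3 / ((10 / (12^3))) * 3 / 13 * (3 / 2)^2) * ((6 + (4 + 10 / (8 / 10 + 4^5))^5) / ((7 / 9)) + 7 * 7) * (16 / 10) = -231889959953139657090456 / 496829551081745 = -466739467.18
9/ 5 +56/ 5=13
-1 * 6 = -6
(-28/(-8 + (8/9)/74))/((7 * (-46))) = -333/30590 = -0.01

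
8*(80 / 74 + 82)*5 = 3323.24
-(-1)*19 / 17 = 19 / 17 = 1.12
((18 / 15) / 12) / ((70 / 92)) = 23 / 175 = 0.13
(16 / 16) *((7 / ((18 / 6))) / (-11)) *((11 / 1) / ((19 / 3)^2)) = -21 / 361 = -0.06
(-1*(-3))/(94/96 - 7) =-0.50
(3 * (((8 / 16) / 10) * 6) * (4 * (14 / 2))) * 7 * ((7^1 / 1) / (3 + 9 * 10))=2058 / 155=13.28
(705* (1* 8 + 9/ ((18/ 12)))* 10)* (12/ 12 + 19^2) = 35729400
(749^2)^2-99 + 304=314722122206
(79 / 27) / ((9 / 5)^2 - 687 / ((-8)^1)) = 15800 / 481221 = 0.03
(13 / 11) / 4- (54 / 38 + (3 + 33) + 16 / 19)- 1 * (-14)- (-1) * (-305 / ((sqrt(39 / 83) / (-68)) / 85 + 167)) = -151600227200997287 / 5877333080817836- 1762900 * sqrt(3237) / 77333330010761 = -25.79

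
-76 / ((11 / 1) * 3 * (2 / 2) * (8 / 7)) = -133 / 66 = -2.02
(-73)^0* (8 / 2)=4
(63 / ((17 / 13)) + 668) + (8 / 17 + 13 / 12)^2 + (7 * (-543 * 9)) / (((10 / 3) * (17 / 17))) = -1985938171 / 208080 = -9544.11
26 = 26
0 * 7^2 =0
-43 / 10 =-4.30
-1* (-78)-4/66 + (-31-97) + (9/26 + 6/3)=-40939/858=-47.71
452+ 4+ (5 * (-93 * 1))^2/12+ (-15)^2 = 74799/4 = 18699.75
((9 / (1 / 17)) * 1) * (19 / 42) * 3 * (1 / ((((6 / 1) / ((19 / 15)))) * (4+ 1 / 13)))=79781 / 7420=10.75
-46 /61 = -0.75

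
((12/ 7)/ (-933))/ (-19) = 0.00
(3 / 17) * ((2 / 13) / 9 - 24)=-2806 / 663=-4.23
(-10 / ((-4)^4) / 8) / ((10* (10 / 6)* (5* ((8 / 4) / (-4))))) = 3 / 25600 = 0.00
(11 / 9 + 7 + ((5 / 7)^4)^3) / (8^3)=1026452518499 / 63780651422208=0.02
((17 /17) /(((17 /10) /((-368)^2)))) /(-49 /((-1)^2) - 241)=-135424 /493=-274.69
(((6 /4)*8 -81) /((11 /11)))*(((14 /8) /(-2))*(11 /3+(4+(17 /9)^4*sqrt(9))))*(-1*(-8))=16146368 /729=22148.65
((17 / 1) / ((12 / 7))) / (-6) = -119 / 72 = -1.65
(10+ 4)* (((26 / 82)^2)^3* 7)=473027282 / 4750104241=0.10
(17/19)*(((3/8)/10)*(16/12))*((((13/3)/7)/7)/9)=221/502740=0.00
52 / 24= 13 / 6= 2.17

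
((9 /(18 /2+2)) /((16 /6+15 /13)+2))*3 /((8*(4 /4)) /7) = 7371 /19976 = 0.37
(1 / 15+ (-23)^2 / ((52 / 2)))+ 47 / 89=726859 / 34710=20.94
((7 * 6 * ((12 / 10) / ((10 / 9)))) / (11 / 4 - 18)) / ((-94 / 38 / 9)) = 775656 / 71675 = 10.82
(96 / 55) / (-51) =-32 / 935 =-0.03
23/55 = 0.42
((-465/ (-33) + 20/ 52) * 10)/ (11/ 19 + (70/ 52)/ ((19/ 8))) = 393300/ 3113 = 126.34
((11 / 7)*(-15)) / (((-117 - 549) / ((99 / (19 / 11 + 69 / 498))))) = 1657095 / 882413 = 1.88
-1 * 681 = -681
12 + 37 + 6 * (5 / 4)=113 / 2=56.50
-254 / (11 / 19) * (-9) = 43434 / 11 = 3948.55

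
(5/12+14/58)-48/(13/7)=-113951/4524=-25.19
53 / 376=0.14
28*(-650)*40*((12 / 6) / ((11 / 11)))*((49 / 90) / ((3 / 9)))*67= -478004800 / 3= -159334933.33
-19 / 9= -2.11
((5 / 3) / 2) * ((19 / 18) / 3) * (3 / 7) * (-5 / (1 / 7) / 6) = -475 / 648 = -0.73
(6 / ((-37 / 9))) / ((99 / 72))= -432 / 407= -1.06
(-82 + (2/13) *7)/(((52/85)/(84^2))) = -157736880/169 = -933354.32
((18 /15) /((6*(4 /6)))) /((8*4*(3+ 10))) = 3 /4160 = 0.00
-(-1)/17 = 1/17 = 0.06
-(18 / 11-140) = 1522 / 11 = 138.36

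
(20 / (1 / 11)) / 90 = 22 / 9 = 2.44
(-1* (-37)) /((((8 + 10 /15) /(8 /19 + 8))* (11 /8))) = 71040 /2717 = 26.15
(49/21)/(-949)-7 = -19936/2847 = -7.00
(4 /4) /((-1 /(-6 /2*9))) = 27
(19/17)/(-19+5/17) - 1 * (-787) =250247/318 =786.94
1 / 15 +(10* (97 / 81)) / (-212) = 437 / 42930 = 0.01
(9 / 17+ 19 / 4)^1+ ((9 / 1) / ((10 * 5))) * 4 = 10199 / 1700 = 6.00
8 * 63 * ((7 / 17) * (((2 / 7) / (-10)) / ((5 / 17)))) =-504 / 25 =-20.16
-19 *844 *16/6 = -128288/3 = -42762.67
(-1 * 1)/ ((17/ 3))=-3/ 17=-0.18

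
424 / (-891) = -424 / 891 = -0.48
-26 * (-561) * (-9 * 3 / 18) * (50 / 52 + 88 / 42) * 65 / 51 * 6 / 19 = -3580005 / 133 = -26917.33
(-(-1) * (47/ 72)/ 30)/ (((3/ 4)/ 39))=611/ 540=1.13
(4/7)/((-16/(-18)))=9/14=0.64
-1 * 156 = -156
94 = 94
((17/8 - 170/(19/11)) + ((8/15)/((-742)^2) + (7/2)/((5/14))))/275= -27144318947/86300907000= -0.31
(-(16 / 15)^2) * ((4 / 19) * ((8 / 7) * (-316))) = 2588672 / 29925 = 86.51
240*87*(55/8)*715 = 102638250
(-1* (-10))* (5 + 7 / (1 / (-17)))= -1140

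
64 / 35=1.83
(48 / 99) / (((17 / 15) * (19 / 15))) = 1200 / 3553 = 0.34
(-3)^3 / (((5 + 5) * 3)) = -9 / 10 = -0.90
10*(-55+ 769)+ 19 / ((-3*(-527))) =11288359 / 1581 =7140.01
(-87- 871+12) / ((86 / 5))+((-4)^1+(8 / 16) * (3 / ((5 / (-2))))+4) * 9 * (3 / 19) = -5306 / 95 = -55.85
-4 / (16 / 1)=-1 / 4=-0.25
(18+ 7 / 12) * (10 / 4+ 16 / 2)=1561 / 8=195.12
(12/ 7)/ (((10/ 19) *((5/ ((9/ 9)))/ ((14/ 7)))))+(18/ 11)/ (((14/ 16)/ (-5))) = -15492/ 1925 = -8.05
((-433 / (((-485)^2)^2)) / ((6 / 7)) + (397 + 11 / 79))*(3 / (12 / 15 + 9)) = 121.57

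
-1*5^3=-125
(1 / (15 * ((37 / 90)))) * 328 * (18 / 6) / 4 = 1476 / 37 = 39.89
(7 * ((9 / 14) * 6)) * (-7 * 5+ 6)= -783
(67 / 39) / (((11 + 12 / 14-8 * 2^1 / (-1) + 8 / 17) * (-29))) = -7973 / 3812601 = -0.00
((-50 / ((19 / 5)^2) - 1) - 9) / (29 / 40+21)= -194400 / 313709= -0.62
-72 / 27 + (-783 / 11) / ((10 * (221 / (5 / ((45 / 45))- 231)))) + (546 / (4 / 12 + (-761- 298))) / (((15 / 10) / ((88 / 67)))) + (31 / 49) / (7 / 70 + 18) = 36094671963437 / 8602331652915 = 4.20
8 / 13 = 0.62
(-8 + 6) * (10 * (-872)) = 17440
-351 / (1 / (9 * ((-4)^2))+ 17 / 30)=-252720 / 413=-611.91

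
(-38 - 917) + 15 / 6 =-1905 / 2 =-952.50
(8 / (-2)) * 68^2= -18496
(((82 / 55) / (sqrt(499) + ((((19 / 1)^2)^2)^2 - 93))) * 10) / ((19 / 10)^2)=5064189679040 / 20825469831506584104801 - 3280 * sqrt(499) / 229080168146572425152811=0.00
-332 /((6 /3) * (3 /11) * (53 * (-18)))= 913 /1431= 0.64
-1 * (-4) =4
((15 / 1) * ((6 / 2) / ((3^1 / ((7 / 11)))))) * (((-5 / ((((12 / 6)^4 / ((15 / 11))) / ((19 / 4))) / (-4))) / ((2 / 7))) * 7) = 7331625 / 3872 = 1893.50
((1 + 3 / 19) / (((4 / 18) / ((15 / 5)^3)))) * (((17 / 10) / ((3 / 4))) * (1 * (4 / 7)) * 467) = 56589192 / 665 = 85096.53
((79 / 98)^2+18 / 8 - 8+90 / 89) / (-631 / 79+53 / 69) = 9525726069 / 16818179056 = 0.57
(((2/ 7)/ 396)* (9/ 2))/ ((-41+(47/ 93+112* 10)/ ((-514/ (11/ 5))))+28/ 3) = -119505/ 1342098758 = -0.00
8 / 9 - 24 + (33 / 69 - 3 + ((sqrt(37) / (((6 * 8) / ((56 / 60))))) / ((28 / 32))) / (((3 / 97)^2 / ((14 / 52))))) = -5306 / 207 + 65863 * sqrt(37) / 10530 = 12.41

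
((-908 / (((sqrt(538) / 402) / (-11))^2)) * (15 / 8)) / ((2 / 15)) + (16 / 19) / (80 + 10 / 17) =-3249600949052957 / 7002070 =-464091468.53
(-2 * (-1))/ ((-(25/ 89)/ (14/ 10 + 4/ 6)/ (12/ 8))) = -22.07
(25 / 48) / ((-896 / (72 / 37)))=-75 / 66304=-0.00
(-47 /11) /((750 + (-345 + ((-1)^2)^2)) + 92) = -47 /5478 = -0.01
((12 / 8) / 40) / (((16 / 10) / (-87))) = -261 / 128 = -2.04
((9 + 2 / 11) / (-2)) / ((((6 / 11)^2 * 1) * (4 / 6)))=-1111 / 48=-23.15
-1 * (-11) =11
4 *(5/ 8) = 5/ 2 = 2.50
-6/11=-0.55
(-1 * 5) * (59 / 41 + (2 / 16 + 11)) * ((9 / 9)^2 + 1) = -20605 / 164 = -125.64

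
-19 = -19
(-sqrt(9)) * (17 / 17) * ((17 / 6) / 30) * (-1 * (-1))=-17 / 60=-0.28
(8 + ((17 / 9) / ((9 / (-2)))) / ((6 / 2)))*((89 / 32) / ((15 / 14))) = 118993 / 5832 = 20.40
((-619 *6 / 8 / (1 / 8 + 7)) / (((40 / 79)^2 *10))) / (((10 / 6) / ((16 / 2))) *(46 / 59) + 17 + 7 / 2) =-683782683 / 555902000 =-1.23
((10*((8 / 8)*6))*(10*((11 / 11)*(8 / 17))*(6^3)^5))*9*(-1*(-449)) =9120084108823756800 / 17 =536475535813162164.71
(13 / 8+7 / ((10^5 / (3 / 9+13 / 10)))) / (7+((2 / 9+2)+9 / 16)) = 14626029 / 88062500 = 0.17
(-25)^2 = 625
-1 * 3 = -3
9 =9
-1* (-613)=613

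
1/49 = 0.02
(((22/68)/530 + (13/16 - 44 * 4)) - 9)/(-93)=4425397/2234480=1.98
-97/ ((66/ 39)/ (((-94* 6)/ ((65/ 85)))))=465018/ 11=42274.36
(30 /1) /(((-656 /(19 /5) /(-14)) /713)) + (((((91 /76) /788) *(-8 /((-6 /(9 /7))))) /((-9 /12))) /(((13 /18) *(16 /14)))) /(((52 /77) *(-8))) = 442971492747 /255362432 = 1734.68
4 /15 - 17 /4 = -3.98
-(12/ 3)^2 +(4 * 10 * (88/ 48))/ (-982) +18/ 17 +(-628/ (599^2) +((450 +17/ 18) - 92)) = 18540550845407/ 53908415046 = 343.93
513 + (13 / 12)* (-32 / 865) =1331131 / 2595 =512.96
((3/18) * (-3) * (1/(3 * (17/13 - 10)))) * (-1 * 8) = -52/339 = -0.15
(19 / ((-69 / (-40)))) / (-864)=-95 / 7452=-0.01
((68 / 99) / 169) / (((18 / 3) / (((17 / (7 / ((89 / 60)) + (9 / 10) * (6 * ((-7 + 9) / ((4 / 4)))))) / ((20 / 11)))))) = 25721 / 63024156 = 0.00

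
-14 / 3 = -4.67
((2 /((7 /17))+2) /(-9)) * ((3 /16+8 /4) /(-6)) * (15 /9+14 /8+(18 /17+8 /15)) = 1703 /1224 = 1.39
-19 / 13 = -1.46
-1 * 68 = -68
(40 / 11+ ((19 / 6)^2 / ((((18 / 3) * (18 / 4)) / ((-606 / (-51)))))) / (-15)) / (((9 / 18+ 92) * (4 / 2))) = 4556129 / 252197550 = 0.02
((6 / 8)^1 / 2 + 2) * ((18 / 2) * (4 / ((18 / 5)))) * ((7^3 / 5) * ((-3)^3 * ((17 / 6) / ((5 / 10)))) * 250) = -124637625 / 2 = -62318812.50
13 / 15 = 0.87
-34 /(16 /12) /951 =-17 /634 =-0.03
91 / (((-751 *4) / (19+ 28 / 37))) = -0.60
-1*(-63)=63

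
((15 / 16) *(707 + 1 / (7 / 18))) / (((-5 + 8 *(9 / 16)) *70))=-14901 / 784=-19.01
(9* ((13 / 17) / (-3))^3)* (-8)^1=17576 / 14739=1.19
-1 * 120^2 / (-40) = 360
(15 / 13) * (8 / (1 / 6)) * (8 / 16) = 360 / 13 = 27.69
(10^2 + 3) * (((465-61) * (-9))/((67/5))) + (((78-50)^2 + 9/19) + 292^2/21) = -617631053/26733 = -23103.69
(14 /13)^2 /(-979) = -196 /165451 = -0.00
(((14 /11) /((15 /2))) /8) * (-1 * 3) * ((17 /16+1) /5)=-21 /800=-0.03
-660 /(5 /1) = -132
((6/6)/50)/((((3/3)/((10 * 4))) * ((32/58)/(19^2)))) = 10469/20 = 523.45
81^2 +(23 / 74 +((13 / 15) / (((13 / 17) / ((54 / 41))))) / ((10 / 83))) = 498615151 / 75850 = 6573.70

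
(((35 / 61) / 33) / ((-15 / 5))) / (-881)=35 / 5320359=0.00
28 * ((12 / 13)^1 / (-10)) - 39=-41.58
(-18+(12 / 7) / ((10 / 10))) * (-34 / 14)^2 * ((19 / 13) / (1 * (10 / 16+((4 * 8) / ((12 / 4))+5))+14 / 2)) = -15023376 / 2492581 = -6.03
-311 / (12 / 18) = -933 / 2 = -466.50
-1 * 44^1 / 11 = -4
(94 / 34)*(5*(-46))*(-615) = 6648150 / 17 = 391067.65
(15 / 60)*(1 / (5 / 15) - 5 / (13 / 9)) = -0.12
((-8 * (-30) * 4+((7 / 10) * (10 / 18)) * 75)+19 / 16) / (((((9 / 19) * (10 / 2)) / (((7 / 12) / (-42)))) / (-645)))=38837729 / 10368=3745.92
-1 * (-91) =91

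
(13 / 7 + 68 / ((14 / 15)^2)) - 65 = 731 / 49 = 14.92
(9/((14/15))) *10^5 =6750000/7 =964285.71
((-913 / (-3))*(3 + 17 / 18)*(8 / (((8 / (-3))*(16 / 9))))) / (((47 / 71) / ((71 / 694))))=-326772743 / 1043776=-313.07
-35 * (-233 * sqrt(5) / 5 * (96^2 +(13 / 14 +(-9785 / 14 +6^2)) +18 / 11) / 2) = 76748336 * sqrt(5) / 11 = 15601317.86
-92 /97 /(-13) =92 /1261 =0.07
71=71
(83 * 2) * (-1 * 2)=-332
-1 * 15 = -15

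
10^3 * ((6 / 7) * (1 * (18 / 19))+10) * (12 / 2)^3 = 310608000 / 133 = 2335398.50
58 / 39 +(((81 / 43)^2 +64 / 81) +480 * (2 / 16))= 128162455 / 1946997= 65.83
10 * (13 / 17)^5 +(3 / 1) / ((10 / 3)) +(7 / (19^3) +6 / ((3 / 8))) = 1900626317237 / 97387991630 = 19.52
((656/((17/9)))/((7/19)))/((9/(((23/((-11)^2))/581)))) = 286672/8365819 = 0.03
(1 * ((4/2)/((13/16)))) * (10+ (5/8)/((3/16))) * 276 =117760/13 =9058.46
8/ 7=1.14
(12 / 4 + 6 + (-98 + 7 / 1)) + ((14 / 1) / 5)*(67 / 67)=-396 / 5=-79.20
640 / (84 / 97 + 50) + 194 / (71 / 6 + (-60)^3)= 40222764572 / 3197056843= 12.58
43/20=2.15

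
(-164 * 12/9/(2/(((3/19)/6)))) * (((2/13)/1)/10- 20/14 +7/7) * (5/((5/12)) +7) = 30832/1365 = 22.59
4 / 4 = 1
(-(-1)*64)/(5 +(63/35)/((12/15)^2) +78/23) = 23552/4123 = 5.71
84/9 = 28/3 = 9.33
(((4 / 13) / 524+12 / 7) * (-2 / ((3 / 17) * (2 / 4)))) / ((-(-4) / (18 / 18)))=-347531 / 35763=-9.72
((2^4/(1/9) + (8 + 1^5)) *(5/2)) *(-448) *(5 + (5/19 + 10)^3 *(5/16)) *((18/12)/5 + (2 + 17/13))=-18898042995405/89167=-211939876.81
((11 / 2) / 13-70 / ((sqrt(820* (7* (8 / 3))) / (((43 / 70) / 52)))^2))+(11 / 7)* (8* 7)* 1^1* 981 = 750344000800853 / 8691737600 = 86328.42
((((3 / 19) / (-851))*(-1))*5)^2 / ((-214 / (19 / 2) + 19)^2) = 225 / 3250938289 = 0.00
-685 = -685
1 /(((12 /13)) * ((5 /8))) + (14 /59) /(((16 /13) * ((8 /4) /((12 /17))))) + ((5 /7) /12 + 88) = 3154567 /35105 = 89.86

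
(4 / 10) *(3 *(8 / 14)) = 0.69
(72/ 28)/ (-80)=-0.03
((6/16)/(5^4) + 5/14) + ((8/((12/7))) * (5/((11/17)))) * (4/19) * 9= 502416889/7315000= 68.68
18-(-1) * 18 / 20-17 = 19 / 10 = 1.90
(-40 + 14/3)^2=11236/9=1248.44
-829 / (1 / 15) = -12435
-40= -40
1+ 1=2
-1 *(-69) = 69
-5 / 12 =-0.42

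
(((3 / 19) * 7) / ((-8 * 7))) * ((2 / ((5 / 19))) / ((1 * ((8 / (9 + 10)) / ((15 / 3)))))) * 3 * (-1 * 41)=219.09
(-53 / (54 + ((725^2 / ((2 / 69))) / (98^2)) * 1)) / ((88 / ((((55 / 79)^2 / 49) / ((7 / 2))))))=-204050 / 232822733037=-0.00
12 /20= 3 /5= 0.60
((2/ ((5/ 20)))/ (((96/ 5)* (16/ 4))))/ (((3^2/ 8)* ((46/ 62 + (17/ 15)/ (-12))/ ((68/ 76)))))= 26350/ 205941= 0.13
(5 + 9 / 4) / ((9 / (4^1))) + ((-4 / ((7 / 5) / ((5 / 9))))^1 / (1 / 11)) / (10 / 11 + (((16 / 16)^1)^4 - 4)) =11.57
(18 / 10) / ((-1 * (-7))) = 9 / 35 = 0.26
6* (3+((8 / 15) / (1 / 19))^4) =1067893382 / 16875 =63282.57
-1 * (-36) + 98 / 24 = 481 / 12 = 40.08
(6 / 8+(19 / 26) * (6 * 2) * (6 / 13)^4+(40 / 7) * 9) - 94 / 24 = 758816159 / 15594306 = 48.66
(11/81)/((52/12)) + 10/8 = 1799/1404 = 1.28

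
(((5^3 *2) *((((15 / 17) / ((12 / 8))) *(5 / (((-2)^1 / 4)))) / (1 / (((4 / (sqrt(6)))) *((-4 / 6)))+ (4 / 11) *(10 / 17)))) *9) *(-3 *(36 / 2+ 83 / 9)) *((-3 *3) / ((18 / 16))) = 2069760000000 / 892963+ 3628548000000 *sqrt(6) / 892963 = 12271338.35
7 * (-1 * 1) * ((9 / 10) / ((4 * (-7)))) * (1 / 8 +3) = 45 / 64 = 0.70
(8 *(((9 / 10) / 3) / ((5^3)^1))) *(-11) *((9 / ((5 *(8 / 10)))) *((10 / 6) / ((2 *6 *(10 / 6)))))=-99 / 2500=-0.04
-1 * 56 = -56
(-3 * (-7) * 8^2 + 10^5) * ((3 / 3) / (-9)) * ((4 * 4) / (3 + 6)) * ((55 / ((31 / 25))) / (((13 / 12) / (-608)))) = 5422309376000 / 10881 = 498328221.30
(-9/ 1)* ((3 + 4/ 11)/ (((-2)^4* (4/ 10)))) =-1665/ 352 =-4.73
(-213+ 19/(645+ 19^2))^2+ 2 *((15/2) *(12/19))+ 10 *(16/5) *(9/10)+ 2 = 4365029362431/96143420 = 45401.23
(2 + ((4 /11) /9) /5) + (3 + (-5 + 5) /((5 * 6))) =2479 /495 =5.01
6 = 6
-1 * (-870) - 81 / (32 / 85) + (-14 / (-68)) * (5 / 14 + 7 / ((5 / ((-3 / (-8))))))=655.03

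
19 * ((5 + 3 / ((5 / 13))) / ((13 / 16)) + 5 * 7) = 62681 / 65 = 964.32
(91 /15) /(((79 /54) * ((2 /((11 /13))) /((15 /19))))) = 2079 /1501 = 1.39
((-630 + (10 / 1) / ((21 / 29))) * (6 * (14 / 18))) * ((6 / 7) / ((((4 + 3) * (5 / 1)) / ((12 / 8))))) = -5176 / 49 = -105.63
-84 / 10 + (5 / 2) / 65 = -1087 / 130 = -8.36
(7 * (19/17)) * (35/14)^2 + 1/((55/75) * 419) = 15325945/313412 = 48.90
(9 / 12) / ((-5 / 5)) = -3 / 4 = -0.75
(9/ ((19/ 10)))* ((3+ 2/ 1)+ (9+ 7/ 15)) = 1302/ 19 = 68.53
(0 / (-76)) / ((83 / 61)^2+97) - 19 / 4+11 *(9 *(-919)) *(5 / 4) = -113731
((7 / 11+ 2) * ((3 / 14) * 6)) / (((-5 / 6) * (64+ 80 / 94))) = -12267 / 195580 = -0.06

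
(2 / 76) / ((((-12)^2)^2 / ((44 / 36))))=0.00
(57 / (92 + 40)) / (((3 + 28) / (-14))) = -133 / 682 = -0.20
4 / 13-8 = -100 / 13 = -7.69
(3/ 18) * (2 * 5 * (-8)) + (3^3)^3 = 59009/ 3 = 19669.67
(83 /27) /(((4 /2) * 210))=83 /11340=0.01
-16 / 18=-8 / 9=-0.89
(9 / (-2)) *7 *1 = -31.50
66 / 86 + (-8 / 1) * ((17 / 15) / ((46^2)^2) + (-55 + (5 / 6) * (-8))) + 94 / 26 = 2335748865197 / 4692933570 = 497.72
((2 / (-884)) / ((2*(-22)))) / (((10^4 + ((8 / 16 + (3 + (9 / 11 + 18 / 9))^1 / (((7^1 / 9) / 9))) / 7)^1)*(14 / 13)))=7 / 1467500520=0.00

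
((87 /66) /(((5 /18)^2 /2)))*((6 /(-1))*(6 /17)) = -338256 /4675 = -72.35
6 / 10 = 3 / 5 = 0.60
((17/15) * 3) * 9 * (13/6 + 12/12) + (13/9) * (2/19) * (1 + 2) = 55493/570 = 97.36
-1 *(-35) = 35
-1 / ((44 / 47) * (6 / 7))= -329 / 264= -1.25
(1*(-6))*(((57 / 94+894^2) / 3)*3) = -225384723 / 47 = -4795419.64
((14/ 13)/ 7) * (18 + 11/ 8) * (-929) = -143995/ 52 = -2769.13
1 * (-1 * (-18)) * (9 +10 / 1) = 342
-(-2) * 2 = 4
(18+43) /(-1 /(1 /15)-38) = -61 /53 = -1.15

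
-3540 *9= -31860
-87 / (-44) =87 / 44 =1.98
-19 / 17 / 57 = -1 / 51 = -0.02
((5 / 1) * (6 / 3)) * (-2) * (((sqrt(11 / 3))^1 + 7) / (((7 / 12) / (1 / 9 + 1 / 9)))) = -160 / 3-160 * sqrt(33) / 63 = -67.92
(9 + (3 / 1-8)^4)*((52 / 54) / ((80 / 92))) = 94783 / 135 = 702.10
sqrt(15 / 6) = sqrt(10) / 2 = 1.58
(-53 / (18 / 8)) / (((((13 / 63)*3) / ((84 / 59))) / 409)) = -16994768 / 767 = -22157.46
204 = 204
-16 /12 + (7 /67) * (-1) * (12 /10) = -1466 /1005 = -1.46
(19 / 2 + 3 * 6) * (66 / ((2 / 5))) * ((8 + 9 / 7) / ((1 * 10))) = 117975 / 28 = 4213.39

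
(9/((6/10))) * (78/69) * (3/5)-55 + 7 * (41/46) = -1775/46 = -38.59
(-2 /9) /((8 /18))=-1 /2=-0.50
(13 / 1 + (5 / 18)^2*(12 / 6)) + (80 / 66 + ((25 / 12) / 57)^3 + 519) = 1877529276803 / 3520148544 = 533.37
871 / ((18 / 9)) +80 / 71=62001 / 142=436.63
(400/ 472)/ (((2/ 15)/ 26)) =9750/ 59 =165.25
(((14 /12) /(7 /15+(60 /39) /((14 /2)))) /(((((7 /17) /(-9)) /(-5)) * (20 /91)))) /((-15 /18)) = -3800979 /3748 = -1014.14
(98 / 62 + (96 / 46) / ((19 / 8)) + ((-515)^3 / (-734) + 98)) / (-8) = -1851395501107 / 79547984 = -23273.95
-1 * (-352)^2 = -123904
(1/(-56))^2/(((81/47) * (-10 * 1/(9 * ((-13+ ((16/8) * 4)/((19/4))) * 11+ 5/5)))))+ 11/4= 2476217/893760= 2.77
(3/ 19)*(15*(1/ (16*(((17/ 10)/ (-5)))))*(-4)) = 1125/ 646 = 1.74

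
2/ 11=0.18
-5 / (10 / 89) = -89 / 2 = -44.50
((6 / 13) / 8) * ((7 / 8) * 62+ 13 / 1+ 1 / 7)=5661 / 1456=3.89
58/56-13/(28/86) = -1089/28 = -38.89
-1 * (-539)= 539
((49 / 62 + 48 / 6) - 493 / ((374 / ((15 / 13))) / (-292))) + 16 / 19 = 76437401 / 168454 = 453.76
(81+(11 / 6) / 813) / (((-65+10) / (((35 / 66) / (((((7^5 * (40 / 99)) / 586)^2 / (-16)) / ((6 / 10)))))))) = 43613266527 / 781130535500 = 0.06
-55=-55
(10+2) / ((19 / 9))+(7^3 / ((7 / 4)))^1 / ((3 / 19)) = 71080 / 57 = 1247.02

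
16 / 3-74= -206 / 3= -68.67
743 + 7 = 750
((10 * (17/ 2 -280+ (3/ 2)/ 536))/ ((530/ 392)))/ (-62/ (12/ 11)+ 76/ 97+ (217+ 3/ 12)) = -8300021310/ 666298987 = -12.46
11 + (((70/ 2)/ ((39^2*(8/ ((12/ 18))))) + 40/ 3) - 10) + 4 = 334655/ 18252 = 18.34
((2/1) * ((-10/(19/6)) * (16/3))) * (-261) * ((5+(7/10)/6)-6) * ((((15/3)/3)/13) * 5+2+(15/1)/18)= -6664432/247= -26981.51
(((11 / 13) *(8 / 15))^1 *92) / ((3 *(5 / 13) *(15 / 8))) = 64768 / 3375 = 19.19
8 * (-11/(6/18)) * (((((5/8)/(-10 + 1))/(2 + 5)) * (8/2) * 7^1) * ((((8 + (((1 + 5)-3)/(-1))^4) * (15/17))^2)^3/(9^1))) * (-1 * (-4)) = 184504304269271250000/24137569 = 7643864395344.50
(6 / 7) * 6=36 / 7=5.14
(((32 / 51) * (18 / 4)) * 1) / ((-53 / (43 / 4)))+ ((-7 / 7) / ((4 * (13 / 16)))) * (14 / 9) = -110828 / 105417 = -1.05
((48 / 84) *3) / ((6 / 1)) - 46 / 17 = -288 / 119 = -2.42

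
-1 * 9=-9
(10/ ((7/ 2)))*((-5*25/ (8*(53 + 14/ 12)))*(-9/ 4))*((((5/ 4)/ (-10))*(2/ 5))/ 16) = -135/ 23296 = -0.01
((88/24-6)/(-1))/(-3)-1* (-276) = 2477/9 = 275.22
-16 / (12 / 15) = -20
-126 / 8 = -63 / 4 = -15.75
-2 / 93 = -0.02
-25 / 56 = -0.45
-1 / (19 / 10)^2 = -100 / 361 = -0.28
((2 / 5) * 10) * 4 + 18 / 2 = 25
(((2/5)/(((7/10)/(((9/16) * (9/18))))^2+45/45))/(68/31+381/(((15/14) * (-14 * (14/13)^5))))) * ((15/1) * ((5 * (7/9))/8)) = -492361065000/18632591030789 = -0.03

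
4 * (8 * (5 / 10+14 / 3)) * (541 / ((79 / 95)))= 25491920 / 237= 107560.84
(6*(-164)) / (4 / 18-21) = 47.36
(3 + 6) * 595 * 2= 10710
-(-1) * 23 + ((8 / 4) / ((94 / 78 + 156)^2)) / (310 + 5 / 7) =626799266773 / 27252141725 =23.00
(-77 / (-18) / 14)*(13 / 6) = 143 / 216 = 0.66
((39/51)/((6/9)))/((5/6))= 117/85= 1.38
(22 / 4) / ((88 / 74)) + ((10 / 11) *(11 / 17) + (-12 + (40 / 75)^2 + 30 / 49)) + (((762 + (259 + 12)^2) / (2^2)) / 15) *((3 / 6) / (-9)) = -41943779 / 562275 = -74.60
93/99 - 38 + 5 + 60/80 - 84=-15221/132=-115.31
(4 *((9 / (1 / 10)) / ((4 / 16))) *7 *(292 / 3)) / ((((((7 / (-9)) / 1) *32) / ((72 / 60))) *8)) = -5913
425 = 425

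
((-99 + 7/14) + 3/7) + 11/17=-23187/238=-97.42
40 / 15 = 8 / 3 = 2.67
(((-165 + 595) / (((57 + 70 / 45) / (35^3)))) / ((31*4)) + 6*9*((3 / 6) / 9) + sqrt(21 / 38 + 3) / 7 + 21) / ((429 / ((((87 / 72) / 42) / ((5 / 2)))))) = 29*sqrt(570) / 95855760 + 73596113 / 1070400240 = 0.07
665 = 665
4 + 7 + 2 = 13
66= 66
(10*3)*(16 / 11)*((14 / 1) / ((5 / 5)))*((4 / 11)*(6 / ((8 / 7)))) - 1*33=1133.28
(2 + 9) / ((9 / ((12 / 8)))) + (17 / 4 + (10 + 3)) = 229 / 12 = 19.08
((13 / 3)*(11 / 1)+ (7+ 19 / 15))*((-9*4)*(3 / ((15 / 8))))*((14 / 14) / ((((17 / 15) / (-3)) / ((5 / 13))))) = 724896 / 221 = 3280.07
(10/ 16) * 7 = 35/ 8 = 4.38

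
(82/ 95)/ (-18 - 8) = -41/ 1235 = -0.03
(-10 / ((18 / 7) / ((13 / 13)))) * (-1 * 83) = 2905 / 9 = 322.78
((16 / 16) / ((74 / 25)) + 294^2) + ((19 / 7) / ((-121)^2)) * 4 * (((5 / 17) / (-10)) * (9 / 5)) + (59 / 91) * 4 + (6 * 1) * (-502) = 699147883214171 / 8380361990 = 83426.93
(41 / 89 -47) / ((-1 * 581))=4142 / 51709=0.08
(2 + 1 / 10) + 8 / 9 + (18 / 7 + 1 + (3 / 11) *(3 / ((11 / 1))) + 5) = 886913 / 76230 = 11.63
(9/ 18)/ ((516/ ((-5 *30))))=-0.15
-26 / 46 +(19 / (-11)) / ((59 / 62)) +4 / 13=-402195 / 194051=-2.07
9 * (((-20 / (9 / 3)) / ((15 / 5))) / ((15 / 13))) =-52 / 3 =-17.33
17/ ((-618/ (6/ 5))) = -0.03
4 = 4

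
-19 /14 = -1.36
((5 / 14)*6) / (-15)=-0.14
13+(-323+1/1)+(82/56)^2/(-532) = -128881873/417088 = -309.00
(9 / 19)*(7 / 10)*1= 63 / 190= 0.33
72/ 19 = 3.79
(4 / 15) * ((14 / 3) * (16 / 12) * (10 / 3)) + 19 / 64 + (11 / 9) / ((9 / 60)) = 72451 / 5184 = 13.98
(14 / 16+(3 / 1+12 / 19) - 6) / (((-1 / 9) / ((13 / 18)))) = 2951 / 304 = 9.71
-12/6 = -2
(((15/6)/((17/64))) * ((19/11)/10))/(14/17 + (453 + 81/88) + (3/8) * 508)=2432/965285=0.00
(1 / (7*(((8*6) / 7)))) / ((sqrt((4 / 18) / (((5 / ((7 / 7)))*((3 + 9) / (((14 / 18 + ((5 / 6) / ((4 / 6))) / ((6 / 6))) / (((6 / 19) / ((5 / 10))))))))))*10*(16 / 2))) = 9*sqrt(13870) / 443840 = 0.00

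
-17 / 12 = -1.42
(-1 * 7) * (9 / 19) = -63 / 19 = -3.32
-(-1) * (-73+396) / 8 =323 / 8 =40.38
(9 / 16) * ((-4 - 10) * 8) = -63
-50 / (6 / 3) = -25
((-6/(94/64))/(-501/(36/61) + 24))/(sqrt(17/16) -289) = -626688/36572142571 -9216 * sqrt(17)/621726423707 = -0.00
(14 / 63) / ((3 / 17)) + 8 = 250 / 27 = 9.26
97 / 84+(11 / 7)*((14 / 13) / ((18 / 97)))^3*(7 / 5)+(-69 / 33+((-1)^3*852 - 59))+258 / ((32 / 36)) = -236388128479 / 1233242010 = -191.68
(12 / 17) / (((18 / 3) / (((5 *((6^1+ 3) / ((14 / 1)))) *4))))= 1.51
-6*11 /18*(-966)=3542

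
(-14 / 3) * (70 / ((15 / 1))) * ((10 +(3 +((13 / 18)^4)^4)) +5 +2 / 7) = -108842425276398425403505 / 273238944967337066496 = -398.34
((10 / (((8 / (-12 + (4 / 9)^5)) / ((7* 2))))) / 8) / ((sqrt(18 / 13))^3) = -80485405* sqrt(26) / 25509168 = -16.09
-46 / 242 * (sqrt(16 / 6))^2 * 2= -368 / 363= -1.01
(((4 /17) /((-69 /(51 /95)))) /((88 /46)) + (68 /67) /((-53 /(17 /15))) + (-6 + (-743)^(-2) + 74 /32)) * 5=-364819651880363 /19665990421968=-18.55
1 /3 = 0.33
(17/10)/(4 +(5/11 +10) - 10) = 187/490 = 0.38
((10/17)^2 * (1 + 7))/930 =80/26877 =0.00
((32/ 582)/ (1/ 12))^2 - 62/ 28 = -234335/ 131726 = -1.78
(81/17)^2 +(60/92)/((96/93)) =4963281/212704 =23.33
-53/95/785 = -0.00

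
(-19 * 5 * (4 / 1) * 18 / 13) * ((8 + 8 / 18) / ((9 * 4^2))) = -3610 / 117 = -30.85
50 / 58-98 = -2817 / 29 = -97.14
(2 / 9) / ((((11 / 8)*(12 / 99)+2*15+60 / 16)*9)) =8 / 10989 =0.00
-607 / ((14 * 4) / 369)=-223983 / 56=-3999.70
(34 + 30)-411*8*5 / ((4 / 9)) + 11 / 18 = -664657 / 18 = -36925.39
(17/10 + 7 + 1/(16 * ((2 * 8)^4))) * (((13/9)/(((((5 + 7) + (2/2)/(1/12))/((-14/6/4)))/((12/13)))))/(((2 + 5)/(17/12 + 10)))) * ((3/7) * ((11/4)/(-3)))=68738882927/380507258880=0.18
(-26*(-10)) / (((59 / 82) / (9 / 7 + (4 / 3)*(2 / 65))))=594008 / 1239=479.43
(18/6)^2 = 9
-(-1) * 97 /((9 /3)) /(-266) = -97 /798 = -0.12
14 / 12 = 7 / 6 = 1.17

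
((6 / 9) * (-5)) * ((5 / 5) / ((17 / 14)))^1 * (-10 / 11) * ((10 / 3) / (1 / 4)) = 56000 / 1683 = 33.27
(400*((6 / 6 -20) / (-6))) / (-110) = -380 / 33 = -11.52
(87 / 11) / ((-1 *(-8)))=87 / 88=0.99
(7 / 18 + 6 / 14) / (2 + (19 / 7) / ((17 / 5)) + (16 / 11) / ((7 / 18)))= 19261 / 154062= 0.13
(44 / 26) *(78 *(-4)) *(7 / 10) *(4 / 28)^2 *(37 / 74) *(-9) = 1188 / 35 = 33.94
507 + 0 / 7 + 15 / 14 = 7113 / 14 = 508.07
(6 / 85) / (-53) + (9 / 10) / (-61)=-8841 / 549610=-0.02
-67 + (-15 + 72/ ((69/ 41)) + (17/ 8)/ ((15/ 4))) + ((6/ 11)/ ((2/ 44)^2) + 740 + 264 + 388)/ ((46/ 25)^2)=310831/ 690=450.48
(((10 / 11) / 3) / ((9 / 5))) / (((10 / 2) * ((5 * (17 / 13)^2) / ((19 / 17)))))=6422 / 1459161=0.00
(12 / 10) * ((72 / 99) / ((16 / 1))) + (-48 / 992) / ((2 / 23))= -3423 / 6820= -0.50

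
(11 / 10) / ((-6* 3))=-11 / 180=-0.06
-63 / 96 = -21 / 32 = -0.66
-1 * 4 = -4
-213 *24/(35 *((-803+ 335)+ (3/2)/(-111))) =0.31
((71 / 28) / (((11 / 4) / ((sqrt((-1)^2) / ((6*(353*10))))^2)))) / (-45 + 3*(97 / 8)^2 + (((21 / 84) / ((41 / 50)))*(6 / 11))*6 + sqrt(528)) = 44481232756 / 8563344816678452581725 - 1344369664*sqrt(33) / 25690034450035357745175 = 0.00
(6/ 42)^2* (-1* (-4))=4/ 49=0.08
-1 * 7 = -7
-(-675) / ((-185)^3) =-27 / 253265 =-0.00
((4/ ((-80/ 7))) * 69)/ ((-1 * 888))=161/ 5920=0.03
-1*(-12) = 12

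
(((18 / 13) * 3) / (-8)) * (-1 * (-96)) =-648 / 13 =-49.85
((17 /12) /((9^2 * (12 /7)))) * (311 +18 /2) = 2380 /729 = 3.26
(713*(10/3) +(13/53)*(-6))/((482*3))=188828/114957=1.64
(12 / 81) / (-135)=-4 / 3645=-0.00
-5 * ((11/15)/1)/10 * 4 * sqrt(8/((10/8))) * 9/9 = -88 * sqrt(10)/75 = -3.71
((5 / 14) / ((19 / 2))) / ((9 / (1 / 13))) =5 / 15561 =0.00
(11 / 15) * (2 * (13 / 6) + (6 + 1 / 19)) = 6512 / 855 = 7.62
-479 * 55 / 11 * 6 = -14370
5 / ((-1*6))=-5 / 6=-0.83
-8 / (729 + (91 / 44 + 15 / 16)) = -1408 / 128833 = -0.01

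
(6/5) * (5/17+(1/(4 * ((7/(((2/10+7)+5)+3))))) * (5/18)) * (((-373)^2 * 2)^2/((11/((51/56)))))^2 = 18210997351360904740437243/830060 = 21939374685397326386.57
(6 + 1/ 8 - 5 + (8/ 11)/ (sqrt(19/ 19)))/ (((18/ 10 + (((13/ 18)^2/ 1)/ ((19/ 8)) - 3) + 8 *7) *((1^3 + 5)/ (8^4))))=6689520/ 291071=22.98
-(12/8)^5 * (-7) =1701/32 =53.16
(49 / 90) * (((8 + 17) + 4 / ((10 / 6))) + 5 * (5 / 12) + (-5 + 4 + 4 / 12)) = 84721 / 5400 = 15.69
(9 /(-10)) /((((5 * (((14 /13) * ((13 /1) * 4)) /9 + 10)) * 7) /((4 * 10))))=-162 /2555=-0.06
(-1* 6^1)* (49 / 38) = -147 / 19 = -7.74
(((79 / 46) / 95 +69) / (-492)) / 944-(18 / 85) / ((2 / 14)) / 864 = -0.00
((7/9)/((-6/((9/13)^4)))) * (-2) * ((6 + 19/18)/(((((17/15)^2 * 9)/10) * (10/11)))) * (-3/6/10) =-1320165/66033032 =-0.02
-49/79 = -0.62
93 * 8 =744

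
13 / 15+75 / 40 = 329 / 120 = 2.74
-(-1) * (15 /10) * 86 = 129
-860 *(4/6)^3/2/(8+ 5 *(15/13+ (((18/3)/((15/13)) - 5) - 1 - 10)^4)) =-5590000/2985176781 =-0.00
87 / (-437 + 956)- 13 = -2220 / 173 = -12.83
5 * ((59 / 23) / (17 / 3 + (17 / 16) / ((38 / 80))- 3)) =33630 / 12857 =2.62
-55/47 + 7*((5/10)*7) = 2193/94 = 23.33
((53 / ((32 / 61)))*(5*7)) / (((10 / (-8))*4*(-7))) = 3233 / 32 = 101.03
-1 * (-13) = 13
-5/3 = -1.67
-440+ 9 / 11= -4831 / 11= -439.18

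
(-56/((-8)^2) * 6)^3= -9261/64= -144.70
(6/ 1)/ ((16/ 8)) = 3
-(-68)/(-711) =-68/711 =-0.10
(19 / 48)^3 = 6859 / 110592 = 0.06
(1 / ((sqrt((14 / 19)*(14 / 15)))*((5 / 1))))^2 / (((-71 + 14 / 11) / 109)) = -68343 / 751660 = -0.09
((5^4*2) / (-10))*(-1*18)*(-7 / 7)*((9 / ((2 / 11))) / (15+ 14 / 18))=-1002375 / 142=-7058.98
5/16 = 0.31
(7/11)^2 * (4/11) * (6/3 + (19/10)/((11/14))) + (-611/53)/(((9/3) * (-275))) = 38677501/58197975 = 0.66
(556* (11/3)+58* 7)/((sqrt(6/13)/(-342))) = -139346* sqrt(78) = -1230670.55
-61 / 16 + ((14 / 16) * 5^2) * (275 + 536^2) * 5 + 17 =503249461 / 16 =31453091.31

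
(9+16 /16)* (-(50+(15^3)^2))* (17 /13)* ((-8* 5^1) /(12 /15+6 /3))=193641475000 /91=2127928296.70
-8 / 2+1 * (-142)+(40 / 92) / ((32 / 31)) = -53573 / 368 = -145.58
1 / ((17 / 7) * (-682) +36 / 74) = -259 / 428852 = -0.00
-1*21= -21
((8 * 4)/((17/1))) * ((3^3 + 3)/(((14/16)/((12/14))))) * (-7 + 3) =-184320/833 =-221.27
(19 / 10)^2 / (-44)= -361 / 4400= -0.08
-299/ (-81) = 299/ 81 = 3.69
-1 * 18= -18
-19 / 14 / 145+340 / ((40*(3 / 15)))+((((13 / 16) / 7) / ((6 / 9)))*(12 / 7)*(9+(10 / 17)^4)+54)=470995316973 / 4747333640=99.21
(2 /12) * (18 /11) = 0.27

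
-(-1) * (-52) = -52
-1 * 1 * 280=-280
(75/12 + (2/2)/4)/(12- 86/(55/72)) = -715/11064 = -0.06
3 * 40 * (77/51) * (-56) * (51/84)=-6160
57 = 57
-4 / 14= -2 / 7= -0.29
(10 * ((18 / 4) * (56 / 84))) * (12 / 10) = 36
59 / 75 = 0.79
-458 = -458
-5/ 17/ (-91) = 5/ 1547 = 0.00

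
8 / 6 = 1.33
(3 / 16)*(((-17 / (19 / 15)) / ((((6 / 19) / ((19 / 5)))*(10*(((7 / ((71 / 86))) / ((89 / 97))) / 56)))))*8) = -6123111 / 41710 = -146.80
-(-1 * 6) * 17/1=102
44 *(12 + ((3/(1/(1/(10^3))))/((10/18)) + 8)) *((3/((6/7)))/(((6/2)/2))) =7702079/3750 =2053.89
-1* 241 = -241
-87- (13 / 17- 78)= -166 / 17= -9.76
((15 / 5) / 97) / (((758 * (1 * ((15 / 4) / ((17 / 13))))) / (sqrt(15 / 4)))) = 0.00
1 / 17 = 0.06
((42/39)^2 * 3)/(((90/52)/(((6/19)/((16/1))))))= 49/1235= 0.04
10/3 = 3.33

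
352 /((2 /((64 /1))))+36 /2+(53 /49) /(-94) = 51964839 /4606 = 11281.99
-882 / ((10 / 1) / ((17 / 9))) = -833 / 5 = -166.60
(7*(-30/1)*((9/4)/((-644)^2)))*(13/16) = -1755/1895936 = -0.00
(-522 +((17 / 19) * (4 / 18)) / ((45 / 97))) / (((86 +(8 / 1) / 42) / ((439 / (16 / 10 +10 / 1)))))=-3083365229 / 13463685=-229.01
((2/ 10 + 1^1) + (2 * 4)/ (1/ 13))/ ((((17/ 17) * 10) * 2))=263/ 50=5.26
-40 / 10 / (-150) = 2 / 75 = 0.03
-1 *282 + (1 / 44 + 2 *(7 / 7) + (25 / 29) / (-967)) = -279.98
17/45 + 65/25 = 134/45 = 2.98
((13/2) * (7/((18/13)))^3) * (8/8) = 839.89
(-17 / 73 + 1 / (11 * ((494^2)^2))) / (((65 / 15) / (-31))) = 1035696123619947 / 621679709880944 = 1.67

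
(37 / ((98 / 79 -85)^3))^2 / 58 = 332786726608249 / 4868495819542586248736602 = 0.00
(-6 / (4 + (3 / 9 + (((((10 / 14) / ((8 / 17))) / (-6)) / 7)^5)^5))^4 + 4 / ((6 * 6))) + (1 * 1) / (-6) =-6412986567480778558837390237122115439062128675031998011907886605042266180145592767364316925569019212850230298043383534202113697102263611911516222793775734937591105615386383018801455107914568546283914438059422462607278200383592988476498383434281472606192113603725872214250093378577283551062667888242046420971589869419419947359901618870288689 / 88367513692908769882365773570023460890285487882019912138075688010584526675562774173698627437010737407715771645895697014953272724324625874291475079491280103627871659082941551963234024288839466532667773825886809196550156657525485773416356254433030853165042865139467710195701225031833757448717450319306846273898491457659359843561681891976025458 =-0.07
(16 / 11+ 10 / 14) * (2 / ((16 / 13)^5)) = 1.54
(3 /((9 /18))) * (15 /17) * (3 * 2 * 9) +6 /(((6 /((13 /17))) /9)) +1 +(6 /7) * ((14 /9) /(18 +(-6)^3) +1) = 10412582 /35343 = 294.62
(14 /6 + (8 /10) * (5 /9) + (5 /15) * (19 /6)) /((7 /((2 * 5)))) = 115 /21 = 5.48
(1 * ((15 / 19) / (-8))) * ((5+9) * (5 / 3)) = -2.30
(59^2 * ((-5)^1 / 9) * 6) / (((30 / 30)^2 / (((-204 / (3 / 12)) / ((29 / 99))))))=937363680 / 29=32322885.52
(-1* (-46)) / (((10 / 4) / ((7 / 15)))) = 644 / 75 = 8.59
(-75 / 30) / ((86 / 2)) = -0.06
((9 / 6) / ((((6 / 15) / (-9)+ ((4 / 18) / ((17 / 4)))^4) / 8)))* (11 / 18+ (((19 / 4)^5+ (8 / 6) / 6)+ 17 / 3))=-20407548979637325 / 31168803328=-654742.78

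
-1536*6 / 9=-1024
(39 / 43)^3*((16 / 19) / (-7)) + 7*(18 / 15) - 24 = -829551138 / 52872155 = -15.69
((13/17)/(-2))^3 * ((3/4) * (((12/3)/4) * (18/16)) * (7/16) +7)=-8289281/20123648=-0.41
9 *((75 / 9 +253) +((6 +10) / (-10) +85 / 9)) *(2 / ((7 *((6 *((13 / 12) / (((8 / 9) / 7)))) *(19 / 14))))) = 775232 / 77805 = 9.96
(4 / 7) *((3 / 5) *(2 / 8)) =3 / 35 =0.09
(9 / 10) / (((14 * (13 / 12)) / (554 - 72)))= 13014 / 455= 28.60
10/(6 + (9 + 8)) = 10/23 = 0.43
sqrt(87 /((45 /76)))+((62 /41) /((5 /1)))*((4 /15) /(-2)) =-124 /3075+2*sqrt(8265) /15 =12.08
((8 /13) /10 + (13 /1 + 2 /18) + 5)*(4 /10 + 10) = 42524 /225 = 189.00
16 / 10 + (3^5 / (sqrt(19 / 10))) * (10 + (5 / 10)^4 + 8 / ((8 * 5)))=8 / 5 + 199503 * sqrt(190) / 1520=1810.78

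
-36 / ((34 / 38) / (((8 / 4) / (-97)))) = 1368 / 1649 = 0.83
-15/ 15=-1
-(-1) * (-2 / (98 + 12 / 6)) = -1 / 50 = -0.02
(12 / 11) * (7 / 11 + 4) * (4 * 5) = 12240 / 121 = 101.16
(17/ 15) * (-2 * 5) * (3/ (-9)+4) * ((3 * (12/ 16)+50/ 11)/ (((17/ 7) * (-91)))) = 23/ 18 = 1.28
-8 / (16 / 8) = -4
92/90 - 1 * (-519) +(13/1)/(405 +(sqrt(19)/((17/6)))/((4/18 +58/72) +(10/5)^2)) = 5539313898926/10651414045 - 320008 * sqrt(19)/57517635843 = 520.05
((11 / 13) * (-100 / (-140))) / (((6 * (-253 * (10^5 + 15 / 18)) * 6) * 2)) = -1 / 3013945116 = -0.00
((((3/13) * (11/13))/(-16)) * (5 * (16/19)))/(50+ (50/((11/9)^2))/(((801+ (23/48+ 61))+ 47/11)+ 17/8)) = -166532421/162165935750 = -0.00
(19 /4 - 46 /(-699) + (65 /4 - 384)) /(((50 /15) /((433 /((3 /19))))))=-2087115857 /6990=-298585.96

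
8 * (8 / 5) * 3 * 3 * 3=1728 / 5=345.60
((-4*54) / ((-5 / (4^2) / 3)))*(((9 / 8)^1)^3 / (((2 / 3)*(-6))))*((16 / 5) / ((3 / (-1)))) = 19683 / 25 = 787.32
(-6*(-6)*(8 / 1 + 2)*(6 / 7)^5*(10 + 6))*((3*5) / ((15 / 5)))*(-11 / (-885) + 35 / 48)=9798693120 / 991613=9881.57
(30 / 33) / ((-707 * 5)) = -2 / 7777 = -0.00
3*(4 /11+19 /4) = 675 /44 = 15.34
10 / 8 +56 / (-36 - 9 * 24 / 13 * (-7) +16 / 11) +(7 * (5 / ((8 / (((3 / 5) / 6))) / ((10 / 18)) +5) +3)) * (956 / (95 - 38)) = 35557911667 / 99300156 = 358.09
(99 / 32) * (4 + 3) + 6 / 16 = 705 / 32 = 22.03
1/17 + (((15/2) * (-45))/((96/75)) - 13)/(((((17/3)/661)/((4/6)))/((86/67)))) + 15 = -503011629/18224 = -27601.60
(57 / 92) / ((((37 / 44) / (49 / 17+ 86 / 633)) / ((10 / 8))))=33940555 / 12210148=2.78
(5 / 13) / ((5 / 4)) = 4 / 13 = 0.31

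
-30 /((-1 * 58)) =15 /29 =0.52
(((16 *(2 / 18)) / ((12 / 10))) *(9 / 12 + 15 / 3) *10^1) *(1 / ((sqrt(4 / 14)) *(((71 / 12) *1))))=4600 *sqrt(14) / 639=26.94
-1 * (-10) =10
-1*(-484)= 484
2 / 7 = 0.29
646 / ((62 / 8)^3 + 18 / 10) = 1.38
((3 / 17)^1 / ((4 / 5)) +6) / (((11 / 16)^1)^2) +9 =45585 / 2057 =22.16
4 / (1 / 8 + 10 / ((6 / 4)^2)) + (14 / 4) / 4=4607 / 2632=1.75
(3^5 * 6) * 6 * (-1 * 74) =-647352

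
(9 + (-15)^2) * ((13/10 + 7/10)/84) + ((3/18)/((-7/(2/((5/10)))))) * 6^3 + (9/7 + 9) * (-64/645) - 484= -752531/1505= -500.02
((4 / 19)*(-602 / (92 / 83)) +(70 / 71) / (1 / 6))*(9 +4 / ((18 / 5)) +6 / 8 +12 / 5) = -4014988901 / 2792430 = -1437.81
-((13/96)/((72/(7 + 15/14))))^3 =-3170044709/906139986296832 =-0.00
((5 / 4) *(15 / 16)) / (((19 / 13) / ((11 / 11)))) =0.80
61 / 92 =0.66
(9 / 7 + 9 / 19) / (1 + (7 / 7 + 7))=26 / 133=0.20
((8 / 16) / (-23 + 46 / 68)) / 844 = -17 / 640596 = -0.00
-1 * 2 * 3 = -6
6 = 6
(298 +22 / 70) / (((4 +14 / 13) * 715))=10441 / 127050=0.08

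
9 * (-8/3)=-24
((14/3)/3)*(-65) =-910/9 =-101.11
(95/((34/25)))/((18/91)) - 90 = 161045/612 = 263.15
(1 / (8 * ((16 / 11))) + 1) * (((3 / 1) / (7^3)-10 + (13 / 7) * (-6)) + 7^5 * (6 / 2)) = 1201457203 / 21952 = 54731.10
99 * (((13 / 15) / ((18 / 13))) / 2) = 1859 / 60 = 30.98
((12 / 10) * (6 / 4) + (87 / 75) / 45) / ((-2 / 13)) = -13351 / 1125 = -11.87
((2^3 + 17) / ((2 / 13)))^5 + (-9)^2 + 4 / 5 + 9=18129541030153 / 160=113309631438.46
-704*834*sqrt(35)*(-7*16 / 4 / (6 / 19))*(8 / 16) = 26029696*sqrt(35) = 153993758.27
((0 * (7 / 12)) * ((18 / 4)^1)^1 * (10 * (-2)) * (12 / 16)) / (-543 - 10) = 0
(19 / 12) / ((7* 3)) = 19 / 252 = 0.08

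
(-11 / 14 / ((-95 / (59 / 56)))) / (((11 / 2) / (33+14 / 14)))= 1003 / 18620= 0.05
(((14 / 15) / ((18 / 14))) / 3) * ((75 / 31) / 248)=245 / 103788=0.00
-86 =-86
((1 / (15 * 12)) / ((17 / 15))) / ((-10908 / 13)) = -13 / 2225232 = -0.00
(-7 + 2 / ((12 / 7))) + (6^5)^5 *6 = 1023490369077469249501 / 6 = 170581728179578208250.17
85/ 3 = 28.33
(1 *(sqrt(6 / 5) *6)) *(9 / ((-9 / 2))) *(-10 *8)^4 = -98304000 *sqrt(30) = -538433182.93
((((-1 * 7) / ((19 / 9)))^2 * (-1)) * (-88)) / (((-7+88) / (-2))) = -23.89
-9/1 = -9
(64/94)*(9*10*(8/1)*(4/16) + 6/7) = 40512/329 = 123.14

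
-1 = -1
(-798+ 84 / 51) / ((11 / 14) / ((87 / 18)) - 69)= 1374107 / 118779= 11.57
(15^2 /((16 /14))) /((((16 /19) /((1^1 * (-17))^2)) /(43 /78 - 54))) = -12018288975 /3328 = -3611264.72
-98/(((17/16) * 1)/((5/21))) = -1120/51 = -21.96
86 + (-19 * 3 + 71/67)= 30.06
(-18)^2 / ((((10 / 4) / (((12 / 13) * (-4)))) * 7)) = -31104 / 455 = -68.36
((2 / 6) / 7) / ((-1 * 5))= -1 / 105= -0.01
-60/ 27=-20/ 9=-2.22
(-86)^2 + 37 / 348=2573845 / 348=7396.11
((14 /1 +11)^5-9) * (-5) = -48828080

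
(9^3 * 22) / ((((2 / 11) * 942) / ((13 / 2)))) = 382239 / 628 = 608.66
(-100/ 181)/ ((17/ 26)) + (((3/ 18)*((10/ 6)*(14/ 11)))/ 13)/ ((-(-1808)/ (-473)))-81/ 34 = -2105289133/ 650896272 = -3.23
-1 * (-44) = 44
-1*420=-420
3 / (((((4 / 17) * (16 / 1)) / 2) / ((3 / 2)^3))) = 1377 / 256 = 5.38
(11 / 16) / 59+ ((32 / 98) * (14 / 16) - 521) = -3440803 / 6608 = -520.70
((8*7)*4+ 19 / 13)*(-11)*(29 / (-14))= 934989 / 182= 5137.30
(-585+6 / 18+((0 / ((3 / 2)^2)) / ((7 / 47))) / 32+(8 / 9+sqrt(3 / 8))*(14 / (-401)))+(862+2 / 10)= 5007529 / 18045 - 7*sqrt(6) / 802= 277.48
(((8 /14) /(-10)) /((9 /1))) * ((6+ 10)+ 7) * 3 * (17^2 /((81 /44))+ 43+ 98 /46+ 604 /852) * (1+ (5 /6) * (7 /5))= -348770981 /1811565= -192.52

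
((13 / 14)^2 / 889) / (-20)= -169 / 3484880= -0.00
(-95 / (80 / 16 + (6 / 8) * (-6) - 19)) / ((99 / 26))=4940 / 3663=1.35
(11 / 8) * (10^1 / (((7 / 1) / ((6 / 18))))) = 55 / 84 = 0.65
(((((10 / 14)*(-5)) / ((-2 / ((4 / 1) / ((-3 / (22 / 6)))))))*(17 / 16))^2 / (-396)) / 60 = -397375 / 109734912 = -0.00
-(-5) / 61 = 5 / 61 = 0.08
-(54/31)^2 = -2916/961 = -3.03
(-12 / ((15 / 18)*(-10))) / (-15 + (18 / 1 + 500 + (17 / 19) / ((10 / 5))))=0.00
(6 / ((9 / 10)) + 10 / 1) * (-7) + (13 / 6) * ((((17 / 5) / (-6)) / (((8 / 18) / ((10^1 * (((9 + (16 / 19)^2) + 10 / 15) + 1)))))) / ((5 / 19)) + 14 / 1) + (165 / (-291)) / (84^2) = -16652003461 / 13004208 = -1280.51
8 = 8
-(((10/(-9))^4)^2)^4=-100000000000000000000000000000000/3433683820292512484657849089281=-29.12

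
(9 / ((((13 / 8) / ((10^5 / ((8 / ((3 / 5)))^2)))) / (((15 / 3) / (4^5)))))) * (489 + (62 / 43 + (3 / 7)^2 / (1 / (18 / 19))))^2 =19529201588206640625 / 5333589544192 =3661549.40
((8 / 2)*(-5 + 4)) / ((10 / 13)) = -26 / 5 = -5.20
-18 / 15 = -6 / 5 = -1.20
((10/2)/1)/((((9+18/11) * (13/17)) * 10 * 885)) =187/2692170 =0.00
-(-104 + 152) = -48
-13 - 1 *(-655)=642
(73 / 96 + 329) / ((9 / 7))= 221599 / 864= 256.48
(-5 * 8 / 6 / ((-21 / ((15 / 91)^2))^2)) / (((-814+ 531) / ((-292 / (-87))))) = 0.00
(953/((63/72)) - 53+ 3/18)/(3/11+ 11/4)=957550/2793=342.84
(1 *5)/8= 5/8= 0.62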